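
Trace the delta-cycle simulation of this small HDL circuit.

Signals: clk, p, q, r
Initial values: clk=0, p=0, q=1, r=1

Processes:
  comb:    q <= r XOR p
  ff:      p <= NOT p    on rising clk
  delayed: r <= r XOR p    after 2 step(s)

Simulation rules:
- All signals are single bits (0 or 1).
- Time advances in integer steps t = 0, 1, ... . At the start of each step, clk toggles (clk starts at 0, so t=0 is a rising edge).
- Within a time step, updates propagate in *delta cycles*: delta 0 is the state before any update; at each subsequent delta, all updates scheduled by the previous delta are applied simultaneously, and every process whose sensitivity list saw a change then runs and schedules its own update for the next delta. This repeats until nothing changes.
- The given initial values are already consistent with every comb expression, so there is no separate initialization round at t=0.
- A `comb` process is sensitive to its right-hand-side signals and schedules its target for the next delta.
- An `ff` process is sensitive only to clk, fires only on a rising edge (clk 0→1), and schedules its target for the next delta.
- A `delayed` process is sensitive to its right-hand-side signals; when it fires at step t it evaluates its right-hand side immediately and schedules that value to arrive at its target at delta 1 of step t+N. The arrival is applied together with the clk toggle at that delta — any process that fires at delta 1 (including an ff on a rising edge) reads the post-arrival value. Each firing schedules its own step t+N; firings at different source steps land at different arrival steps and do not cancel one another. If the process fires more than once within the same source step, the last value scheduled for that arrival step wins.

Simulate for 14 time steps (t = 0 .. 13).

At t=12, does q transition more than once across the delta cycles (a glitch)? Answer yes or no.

no

[bits: q,clk,p,r]
t=0: Δ0=1001 Δ1=1101 Δ2=1111 Δ3=0111 | 3Δ
t=1: Δ0=0111 Δ1=0011 | 1Δ
t=2: Δ0=0011 Δ1=0110 Δ2=1100 Δ3=0100 | 3Δ
t=3: Δ0=0100 Δ1=0000 | 1Δ
t=4: Δ0=0000 Δ1=0100 Δ2=0110 Δ3=1110 | 3Δ
t=5: Δ0=1110 Δ1=1010 | 1Δ
t=6: Δ0=1010 Δ1=1111 Δ2=0101 Δ3=1101 | 3Δ
t=7: Δ0=1101 Δ1=1001 | 1Δ
t=8: Δ0=1001 Δ1=1101 Δ2=1111 Δ3=0111 | 3Δ
t=9: Δ0=0111 Δ1=0011 | 1Δ
t=10: Δ0=0011 Δ1=0110 Δ2=1100 Δ3=0100 | 3Δ
t=11: Δ0=0100 Δ1=0000 | 1Δ
t=12: Δ0=0000 Δ1=0100 Δ2=0110 Δ3=1110 | 3Δ
t=13: Δ0=1110 Δ1=1010 | 1Δ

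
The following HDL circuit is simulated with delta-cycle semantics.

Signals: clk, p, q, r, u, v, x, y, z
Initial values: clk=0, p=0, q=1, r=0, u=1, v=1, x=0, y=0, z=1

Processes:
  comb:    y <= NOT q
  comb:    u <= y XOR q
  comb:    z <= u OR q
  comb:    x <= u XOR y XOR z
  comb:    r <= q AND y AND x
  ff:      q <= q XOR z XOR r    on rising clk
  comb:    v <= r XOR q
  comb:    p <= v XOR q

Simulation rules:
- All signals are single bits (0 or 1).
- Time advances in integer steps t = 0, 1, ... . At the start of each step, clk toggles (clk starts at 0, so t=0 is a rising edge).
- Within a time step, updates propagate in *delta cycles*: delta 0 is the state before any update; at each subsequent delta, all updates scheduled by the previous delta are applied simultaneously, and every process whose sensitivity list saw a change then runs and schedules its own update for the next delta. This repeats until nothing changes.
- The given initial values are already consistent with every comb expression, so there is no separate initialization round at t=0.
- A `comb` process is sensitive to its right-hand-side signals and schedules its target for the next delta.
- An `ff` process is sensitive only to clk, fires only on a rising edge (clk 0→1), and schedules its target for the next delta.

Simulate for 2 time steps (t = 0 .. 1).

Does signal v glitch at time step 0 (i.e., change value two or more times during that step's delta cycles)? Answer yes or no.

no

[bits: r,z,clk,p,x,v,q,u,y]
t=0: Δ0=010001110 Δ1=011001110 Δ2=011001010 Δ3=011100001 Δ4=001000011 Δ5=011000011 Δ6=011010011 | 6Δ
t=1: Δ0=011010011 Δ1=010010011 | 1Δ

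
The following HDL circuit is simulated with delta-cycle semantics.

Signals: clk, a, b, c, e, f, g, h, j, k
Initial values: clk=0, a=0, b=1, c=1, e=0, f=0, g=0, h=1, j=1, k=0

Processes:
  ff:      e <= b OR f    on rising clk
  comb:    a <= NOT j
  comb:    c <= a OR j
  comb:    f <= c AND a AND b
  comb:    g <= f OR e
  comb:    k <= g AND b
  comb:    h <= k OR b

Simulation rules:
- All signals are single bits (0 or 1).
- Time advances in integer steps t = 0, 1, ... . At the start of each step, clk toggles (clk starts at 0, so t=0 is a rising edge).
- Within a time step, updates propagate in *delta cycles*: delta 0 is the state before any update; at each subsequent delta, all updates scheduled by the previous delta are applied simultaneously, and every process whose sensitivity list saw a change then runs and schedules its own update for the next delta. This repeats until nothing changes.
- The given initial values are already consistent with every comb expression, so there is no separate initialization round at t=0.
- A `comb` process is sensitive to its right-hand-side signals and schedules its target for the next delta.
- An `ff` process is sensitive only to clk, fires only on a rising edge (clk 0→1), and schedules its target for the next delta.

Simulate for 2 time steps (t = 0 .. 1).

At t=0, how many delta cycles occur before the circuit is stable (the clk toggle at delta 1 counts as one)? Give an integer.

4

[bits: j,f,e,b,c,g,clk,h,k,a]
t=0: Δ0=1001100100 Δ1=1001101100 Δ2=1011101100 Δ3=1011111100 Δ4=1011111110 | 4Δ
t=1: Δ0=1011111110 Δ1=1011110110 | 1Δ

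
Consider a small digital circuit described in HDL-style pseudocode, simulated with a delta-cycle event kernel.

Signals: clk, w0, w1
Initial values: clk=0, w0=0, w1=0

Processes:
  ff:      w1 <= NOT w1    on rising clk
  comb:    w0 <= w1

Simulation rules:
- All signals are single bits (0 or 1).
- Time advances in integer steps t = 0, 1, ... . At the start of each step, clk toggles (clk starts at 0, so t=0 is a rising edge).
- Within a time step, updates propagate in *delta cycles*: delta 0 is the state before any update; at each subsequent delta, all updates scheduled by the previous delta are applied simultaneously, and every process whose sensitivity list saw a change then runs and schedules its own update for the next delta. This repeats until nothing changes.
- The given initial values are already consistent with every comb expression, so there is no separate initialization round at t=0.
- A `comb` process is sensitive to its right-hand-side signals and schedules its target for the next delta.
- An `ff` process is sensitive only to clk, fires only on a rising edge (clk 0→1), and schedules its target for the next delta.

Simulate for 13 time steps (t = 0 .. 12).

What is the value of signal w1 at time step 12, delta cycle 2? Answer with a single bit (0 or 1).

1

t=0 Δ0: w0=0 w1=0 clk=0
  Δ1: clk:0→1
  Δ2: w1:0→1
  Δ3: w0:0→1
  (3Δ to stable)
t=1 Δ0: w0=1 w1=1 clk=1
  Δ1: clk:1→0
  (1Δ to stable)
t=2 Δ0: w0=1 w1=1 clk=0
  Δ1: clk:0→1
  Δ2: w1:1→0
  Δ3: w0:1→0
  (3Δ to stable)
t=3 Δ0: w0=0 w1=0 clk=1
  Δ1: clk:1→0
  (1Δ to stable)
t=4 Δ0: w0=0 w1=0 clk=0
  Δ1: clk:0→1
  Δ2: w1:0→1
  Δ3: w0:0→1
  (3Δ to stable)
t=5 Δ0: w0=1 w1=1 clk=1
  Δ1: clk:1→0
  (1Δ to stable)
t=6 Δ0: w0=1 w1=1 clk=0
  Δ1: clk:0→1
  Δ2: w1:1→0
  Δ3: w0:1→0
  (3Δ to stable)
t=7 Δ0: w0=0 w1=0 clk=1
  Δ1: clk:1→0
  (1Δ to stable)
t=8 Δ0: w0=0 w1=0 clk=0
  Δ1: clk:0→1
  Δ2: w1:0→1
  Δ3: w0:0→1
  (3Δ to stable)
t=9 Δ0: w0=1 w1=1 clk=1
  Δ1: clk:1→0
  (1Δ to stable)
t=10 Δ0: w0=1 w1=1 clk=0
  Δ1: clk:0→1
  Δ2: w1:1→0
  Δ3: w0:1→0
  (3Δ to stable)
t=11 Δ0: w0=0 w1=0 clk=1
  Δ1: clk:1→0
  (1Δ to stable)
t=12 Δ0: w0=0 w1=0 clk=0
  Δ1: clk:0→1
  Δ2: w1:0→1
  Δ3: w0:0→1
  (3Δ to stable)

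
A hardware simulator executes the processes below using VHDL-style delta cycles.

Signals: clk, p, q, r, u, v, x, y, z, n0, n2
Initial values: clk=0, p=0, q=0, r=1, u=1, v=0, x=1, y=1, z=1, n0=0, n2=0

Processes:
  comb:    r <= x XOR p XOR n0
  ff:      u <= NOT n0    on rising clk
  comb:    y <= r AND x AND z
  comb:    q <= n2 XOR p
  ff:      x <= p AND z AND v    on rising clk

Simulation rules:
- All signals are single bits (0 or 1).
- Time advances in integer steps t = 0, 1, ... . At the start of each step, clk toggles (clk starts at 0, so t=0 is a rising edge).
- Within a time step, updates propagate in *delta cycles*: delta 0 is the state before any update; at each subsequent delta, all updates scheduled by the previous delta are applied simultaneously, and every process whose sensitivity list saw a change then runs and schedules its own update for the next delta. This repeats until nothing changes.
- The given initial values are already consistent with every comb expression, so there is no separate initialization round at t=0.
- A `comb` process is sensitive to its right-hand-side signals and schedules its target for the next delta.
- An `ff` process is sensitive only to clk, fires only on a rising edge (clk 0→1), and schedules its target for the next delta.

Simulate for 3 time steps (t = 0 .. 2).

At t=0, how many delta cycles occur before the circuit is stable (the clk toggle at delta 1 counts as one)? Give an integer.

3

t0.Δ0 u=1 clk=0 r=1 q=0 n2=0 y=1 x=1 z=1 n0=0 p=0 v=0
t0.Δ1 u=1 clk=1 r=1 q=0 n2=0 y=1 x=1 z=1 n0=0 p=0 v=0
t0.Δ2 u=1 clk=1 r=1 q=0 n2=0 y=1 x=0 z=1 n0=0 p=0 v=0
t0.Δ3 u=1 clk=1 r=0 q=0 n2=0 y=0 x=0 z=1 n0=0 p=0 v=0
t1.Δ0 u=1 clk=1 r=0 q=0 n2=0 y=0 x=0 z=1 n0=0 p=0 v=0
t1.Δ1 u=1 clk=0 r=0 q=0 n2=0 y=0 x=0 z=1 n0=0 p=0 v=0
t2.Δ0 u=1 clk=0 r=0 q=0 n2=0 y=0 x=0 z=1 n0=0 p=0 v=0
t2.Δ1 u=1 clk=1 r=0 q=0 n2=0 y=0 x=0 z=1 n0=0 p=0 v=0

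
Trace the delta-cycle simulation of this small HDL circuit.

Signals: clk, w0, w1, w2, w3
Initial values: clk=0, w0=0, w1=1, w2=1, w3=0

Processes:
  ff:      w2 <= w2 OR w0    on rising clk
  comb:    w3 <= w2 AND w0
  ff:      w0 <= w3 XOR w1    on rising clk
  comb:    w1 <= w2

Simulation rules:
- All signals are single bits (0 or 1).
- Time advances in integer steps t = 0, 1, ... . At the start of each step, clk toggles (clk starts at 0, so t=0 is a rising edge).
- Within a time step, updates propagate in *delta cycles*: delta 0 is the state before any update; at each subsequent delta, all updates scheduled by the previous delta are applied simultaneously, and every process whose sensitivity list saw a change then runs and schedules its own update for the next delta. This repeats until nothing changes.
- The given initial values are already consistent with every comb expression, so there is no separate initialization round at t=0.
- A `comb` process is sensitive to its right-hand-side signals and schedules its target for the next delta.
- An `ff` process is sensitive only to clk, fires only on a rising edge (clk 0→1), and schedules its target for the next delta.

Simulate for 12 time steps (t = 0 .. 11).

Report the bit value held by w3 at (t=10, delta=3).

t0.Δ0 w2=1 w0=0 w1=1 clk=0 w3=0
t0.Δ1 w2=1 w0=0 w1=1 clk=1 w3=0
t0.Δ2 w2=1 w0=1 w1=1 clk=1 w3=0
t0.Δ3 w2=1 w0=1 w1=1 clk=1 w3=1
t1.Δ0 w2=1 w0=1 w1=1 clk=1 w3=1
t1.Δ1 w2=1 w0=1 w1=1 clk=0 w3=1
t2.Δ0 w2=1 w0=1 w1=1 clk=0 w3=1
t2.Δ1 w2=1 w0=1 w1=1 clk=1 w3=1
t2.Δ2 w2=1 w0=0 w1=1 clk=1 w3=1
t2.Δ3 w2=1 w0=0 w1=1 clk=1 w3=0
t3.Δ0 w2=1 w0=0 w1=1 clk=1 w3=0
t3.Δ1 w2=1 w0=0 w1=1 clk=0 w3=0
t4.Δ0 w2=1 w0=0 w1=1 clk=0 w3=0
t4.Δ1 w2=1 w0=0 w1=1 clk=1 w3=0
t4.Δ2 w2=1 w0=1 w1=1 clk=1 w3=0
t4.Δ3 w2=1 w0=1 w1=1 clk=1 w3=1
t5.Δ0 w2=1 w0=1 w1=1 clk=1 w3=1
t5.Δ1 w2=1 w0=1 w1=1 clk=0 w3=1
t6.Δ0 w2=1 w0=1 w1=1 clk=0 w3=1
t6.Δ1 w2=1 w0=1 w1=1 clk=1 w3=1
t6.Δ2 w2=1 w0=0 w1=1 clk=1 w3=1
t6.Δ3 w2=1 w0=0 w1=1 clk=1 w3=0
t7.Δ0 w2=1 w0=0 w1=1 clk=1 w3=0
t7.Δ1 w2=1 w0=0 w1=1 clk=0 w3=0
t8.Δ0 w2=1 w0=0 w1=1 clk=0 w3=0
t8.Δ1 w2=1 w0=0 w1=1 clk=1 w3=0
t8.Δ2 w2=1 w0=1 w1=1 clk=1 w3=0
t8.Δ3 w2=1 w0=1 w1=1 clk=1 w3=1
t9.Δ0 w2=1 w0=1 w1=1 clk=1 w3=1
t9.Δ1 w2=1 w0=1 w1=1 clk=0 w3=1
t10.Δ0 w2=1 w0=1 w1=1 clk=0 w3=1
t10.Δ1 w2=1 w0=1 w1=1 clk=1 w3=1
t10.Δ2 w2=1 w0=0 w1=1 clk=1 w3=1
t10.Δ3 w2=1 w0=0 w1=1 clk=1 w3=0
t11.Δ0 w2=1 w0=0 w1=1 clk=1 w3=0
t11.Δ1 w2=1 w0=0 w1=1 clk=0 w3=0

0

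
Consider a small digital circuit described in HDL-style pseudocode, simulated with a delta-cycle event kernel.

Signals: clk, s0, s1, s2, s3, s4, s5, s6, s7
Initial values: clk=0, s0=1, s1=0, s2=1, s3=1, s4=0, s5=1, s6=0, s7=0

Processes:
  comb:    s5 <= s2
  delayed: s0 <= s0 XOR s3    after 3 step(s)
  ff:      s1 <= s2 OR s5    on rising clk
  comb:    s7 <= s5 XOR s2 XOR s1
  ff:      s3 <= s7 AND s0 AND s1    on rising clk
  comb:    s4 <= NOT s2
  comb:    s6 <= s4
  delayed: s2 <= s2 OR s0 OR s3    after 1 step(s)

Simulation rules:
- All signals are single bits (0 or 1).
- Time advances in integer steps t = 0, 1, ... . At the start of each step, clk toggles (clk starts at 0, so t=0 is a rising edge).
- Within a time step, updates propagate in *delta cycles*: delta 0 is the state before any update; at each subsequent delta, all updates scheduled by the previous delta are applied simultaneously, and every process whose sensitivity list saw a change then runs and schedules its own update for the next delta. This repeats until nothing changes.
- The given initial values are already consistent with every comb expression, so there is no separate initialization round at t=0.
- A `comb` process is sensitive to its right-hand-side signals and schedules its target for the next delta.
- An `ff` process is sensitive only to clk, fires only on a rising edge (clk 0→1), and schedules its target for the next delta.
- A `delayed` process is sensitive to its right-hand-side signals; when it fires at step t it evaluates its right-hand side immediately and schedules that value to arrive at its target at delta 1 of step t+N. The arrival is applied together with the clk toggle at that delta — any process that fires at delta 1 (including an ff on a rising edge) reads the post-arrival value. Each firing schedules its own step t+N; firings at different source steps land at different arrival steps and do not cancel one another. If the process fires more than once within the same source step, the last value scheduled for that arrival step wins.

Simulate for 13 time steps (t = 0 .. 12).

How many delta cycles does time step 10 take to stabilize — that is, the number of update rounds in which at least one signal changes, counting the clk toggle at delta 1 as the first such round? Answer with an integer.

t0.Δ0 s6=0 s7=0 s5=1 s2=1 clk=0 s3=1 s4=0 s1=0 s0=1
t0.Δ1 s6=0 s7=0 s5=1 s2=1 clk=1 s3=1 s4=0 s1=0 s0=1
t0.Δ2 s6=0 s7=0 s5=1 s2=1 clk=1 s3=0 s4=0 s1=1 s0=1
t0.Δ3 s6=0 s7=1 s5=1 s2=1 clk=1 s3=0 s4=0 s1=1 s0=1
t1.Δ0 s6=0 s7=1 s5=1 s2=1 clk=1 s3=0 s4=0 s1=1 s0=1
t1.Δ1 s6=0 s7=1 s5=1 s2=1 clk=0 s3=0 s4=0 s1=1 s0=1
t2.Δ0 s6=0 s7=1 s5=1 s2=1 clk=0 s3=0 s4=0 s1=1 s0=1
t2.Δ1 s6=0 s7=1 s5=1 s2=1 clk=1 s3=0 s4=0 s1=1 s0=1
t2.Δ2 s6=0 s7=1 s5=1 s2=1 clk=1 s3=1 s4=0 s1=1 s0=1
t3.Δ0 s6=0 s7=1 s5=1 s2=1 clk=1 s3=1 s4=0 s1=1 s0=1
t3.Δ1 s6=0 s7=1 s5=1 s2=1 clk=0 s3=1 s4=0 s1=1 s0=1
t4.Δ0 s6=0 s7=1 s5=1 s2=1 clk=0 s3=1 s4=0 s1=1 s0=1
t4.Δ1 s6=0 s7=1 s5=1 s2=1 clk=1 s3=1 s4=0 s1=1 s0=1
t5.Δ0 s6=0 s7=1 s5=1 s2=1 clk=1 s3=1 s4=0 s1=1 s0=1
t5.Δ1 s6=0 s7=1 s5=1 s2=1 clk=0 s3=1 s4=0 s1=1 s0=0
t6.Δ0 s6=0 s7=1 s5=1 s2=1 clk=0 s3=1 s4=0 s1=1 s0=0
t6.Δ1 s6=0 s7=1 s5=1 s2=1 clk=1 s3=1 s4=0 s1=1 s0=0
t6.Δ2 s6=0 s7=1 s5=1 s2=1 clk=1 s3=0 s4=0 s1=1 s0=0
t7.Δ0 s6=0 s7=1 s5=1 s2=1 clk=1 s3=0 s4=0 s1=1 s0=0
t7.Δ1 s6=0 s7=1 s5=1 s2=1 clk=0 s3=0 s4=0 s1=1 s0=0
t8.Δ0 s6=0 s7=1 s5=1 s2=1 clk=0 s3=0 s4=0 s1=1 s0=0
t8.Δ1 s6=0 s7=1 s5=1 s2=1 clk=1 s3=0 s4=0 s1=1 s0=1
t8.Δ2 s6=0 s7=1 s5=1 s2=1 clk=1 s3=1 s4=0 s1=1 s0=1
t9.Δ0 s6=0 s7=1 s5=1 s2=1 clk=1 s3=1 s4=0 s1=1 s0=1
t9.Δ1 s6=0 s7=1 s5=1 s2=1 clk=0 s3=1 s4=0 s1=1 s0=0
t10.Δ0 s6=0 s7=1 s5=1 s2=1 clk=0 s3=1 s4=0 s1=1 s0=0
t10.Δ1 s6=0 s7=1 s5=1 s2=1 clk=1 s3=1 s4=0 s1=1 s0=0
t10.Δ2 s6=0 s7=1 s5=1 s2=1 clk=1 s3=0 s4=0 s1=1 s0=0
t11.Δ0 s6=0 s7=1 s5=1 s2=1 clk=1 s3=0 s4=0 s1=1 s0=0
t11.Δ1 s6=0 s7=1 s5=1 s2=1 clk=0 s3=0 s4=0 s1=1 s0=0
t12.Δ0 s6=0 s7=1 s5=1 s2=1 clk=0 s3=0 s4=0 s1=1 s0=0
t12.Δ1 s6=0 s7=1 s5=1 s2=1 clk=1 s3=0 s4=0 s1=1 s0=1
t12.Δ2 s6=0 s7=1 s5=1 s2=1 clk=1 s3=1 s4=0 s1=1 s0=1

2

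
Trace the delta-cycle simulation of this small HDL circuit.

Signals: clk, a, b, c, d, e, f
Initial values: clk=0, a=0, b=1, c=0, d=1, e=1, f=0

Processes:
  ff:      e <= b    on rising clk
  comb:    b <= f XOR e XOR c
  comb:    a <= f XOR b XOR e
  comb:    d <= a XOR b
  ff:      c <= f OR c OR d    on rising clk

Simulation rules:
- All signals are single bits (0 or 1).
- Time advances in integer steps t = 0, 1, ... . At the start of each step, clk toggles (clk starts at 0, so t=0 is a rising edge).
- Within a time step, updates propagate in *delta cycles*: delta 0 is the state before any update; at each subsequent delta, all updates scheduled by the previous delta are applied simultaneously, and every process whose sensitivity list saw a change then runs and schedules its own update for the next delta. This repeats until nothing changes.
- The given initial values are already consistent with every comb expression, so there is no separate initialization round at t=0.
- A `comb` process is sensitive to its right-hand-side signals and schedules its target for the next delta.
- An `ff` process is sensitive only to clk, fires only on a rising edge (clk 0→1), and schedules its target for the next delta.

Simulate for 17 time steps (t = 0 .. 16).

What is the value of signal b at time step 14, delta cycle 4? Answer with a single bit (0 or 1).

t=0 Δ0: b=1 c=0 f=0 e=1 clk=0 d=1 a=0
  Δ1: clk:0→1
  Δ2: c:0→1
  Δ3: b:1→0
  Δ4: d:1→0, a:0→1
  Δ5: d:0→1
  (5Δ to stable)
t=1 Δ0: b=0 c=1 f=0 e=1 clk=1 d=1 a=1
  Δ1: clk:1→0
  (1Δ to stable)
t=2 Δ0: b=0 c=1 f=0 e=1 clk=0 d=1 a=1
  Δ1: clk:0→1
  Δ2: e:1→0
  Δ3: b:0→1, a:1→0
  Δ4: a:0→1
  Δ5: d:1→0
  (5Δ to stable)
t=3 Δ0: b=1 c=1 f=0 e=0 clk=1 d=0 a=1
  Δ1: clk:1→0
  (1Δ to stable)
t=4 Δ0: b=1 c=1 f=0 e=0 clk=0 d=0 a=1
  Δ1: clk:0→1
  Δ2: e:0→1
  Δ3: b:1→0, a:1→0
  Δ4: a:0→1
  Δ5: d:0→1
  (5Δ to stable)
t=5 Δ0: b=0 c=1 f=0 e=1 clk=1 d=1 a=1
  Δ1: clk:1→0
  (1Δ to stable)
t=6 Δ0: b=0 c=1 f=0 e=1 clk=0 d=1 a=1
  Δ1: clk:0→1
  Δ2: e:1→0
  Δ3: b:0→1, a:1→0
  Δ4: a:0→1
  Δ5: d:1→0
  (5Δ to stable)
t=7 Δ0: b=1 c=1 f=0 e=0 clk=1 d=0 a=1
  Δ1: clk:1→0
  (1Δ to stable)
t=8 Δ0: b=1 c=1 f=0 e=0 clk=0 d=0 a=1
  Δ1: clk:0→1
  Δ2: e:0→1
  Δ3: b:1→0, a:1→0
  Δ4: a:0→1
  Δ5: d:0→1
  (5Δ to stable)
t=9 Δ0: b=0 c=1 f=0 e=1 clk=1 d=1 a=1
  Δ1: clk:1→0
  (1Δ to stable)
t=10 Δ0: b=0 c=1 f=0 e=1 clk=0 d=1 a=1
  Δ1: clk:0→1
  Δ2: e:1→0
  Δ3: b:0→1, a:1→0
  Δ4: a:0→1
  Δ5: d:1→0
  (5Δ to stable)
t=11 Δ0: b=1 c=1 f=0 e=0 clk=1 d=0 a=1
  Δ1: clk:1→0
  (1Δ to stable)
t=12 Δ0: b=1 c=1 f=0 e=0 clk=0 d=0 a=1
  Δ1: clk:0→1
  Δ2: e:0→1
  Δ3: b:1→0, a:1→0
  Δ4: a:0→1
  Δ5: d:0→1
  (5Δ to stable)
t=13 Δ0: b=0 c=1 f=0 e=1 clk=1 d=1 a=1
  Δ1: clk:1→0
  (1Δ to stable)
t=14 Δ0: b=0 c=1 f=0 e=1 clk=0 d=1 a=1
  Δ1: clk:0→1
  Δ2: e:1→0
  Δ3: b:0→1, a:1→0
  Δ4: a:0→1
  Δ5: d:1→0
  (5Δ to stable)
t=15 Δ0: b=1 c=1 f=0 e=0 clk=1 d=0 a=1
  Δ1: clk:1→0
  (1Δ to stable)
t=16 Δ0: b=1 c=1 f=0 e=0 clk=0 d=0 a=1
  Δ1: clk:0→1
  Δ2: e:0→1
  Δ3: b:1→0, a:1→0
  Δ4: a:0→1
  Δ5: d:0→1
  (5Δ to stable)

1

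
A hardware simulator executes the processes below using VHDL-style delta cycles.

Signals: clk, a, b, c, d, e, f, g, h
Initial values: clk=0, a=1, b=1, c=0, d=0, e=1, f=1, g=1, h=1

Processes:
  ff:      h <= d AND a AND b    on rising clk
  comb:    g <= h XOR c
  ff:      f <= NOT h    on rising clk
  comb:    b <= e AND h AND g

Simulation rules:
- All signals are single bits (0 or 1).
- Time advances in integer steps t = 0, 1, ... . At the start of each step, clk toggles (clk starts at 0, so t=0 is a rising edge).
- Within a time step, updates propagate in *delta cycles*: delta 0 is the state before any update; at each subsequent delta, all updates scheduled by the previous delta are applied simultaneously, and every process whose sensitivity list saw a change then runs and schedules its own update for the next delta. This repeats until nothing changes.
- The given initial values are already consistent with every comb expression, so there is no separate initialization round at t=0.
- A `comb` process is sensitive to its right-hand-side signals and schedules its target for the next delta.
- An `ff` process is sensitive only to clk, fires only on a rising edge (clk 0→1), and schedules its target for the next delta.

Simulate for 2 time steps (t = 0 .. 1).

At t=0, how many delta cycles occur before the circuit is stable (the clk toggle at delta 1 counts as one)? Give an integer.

3

t0.Δ0 c=0 clk=0 f=1 h=1 g=1 a=1 e=1 d=0 b=1
t0.Δ1 c=0 clk=1 f=1 h=1 g=1 a=1 e=1 d=0 b=1
t0.Δ2 c=0 clk=1 f=0 h=0 g=1 a=1 e=1 d=0 b=1
t0.Δ3 c=0 clk=1 f=0 h=0 g=0 a=1 e=1 d=0 b=0
t1.Δ0 c=0 clk=1 f=0 h=0 g=0 a=1 e=1 d=0 b=0
t1.Δ1 c=0 clk=0 f=0 h=0 g=0 a=1 e=1 d=0 b=0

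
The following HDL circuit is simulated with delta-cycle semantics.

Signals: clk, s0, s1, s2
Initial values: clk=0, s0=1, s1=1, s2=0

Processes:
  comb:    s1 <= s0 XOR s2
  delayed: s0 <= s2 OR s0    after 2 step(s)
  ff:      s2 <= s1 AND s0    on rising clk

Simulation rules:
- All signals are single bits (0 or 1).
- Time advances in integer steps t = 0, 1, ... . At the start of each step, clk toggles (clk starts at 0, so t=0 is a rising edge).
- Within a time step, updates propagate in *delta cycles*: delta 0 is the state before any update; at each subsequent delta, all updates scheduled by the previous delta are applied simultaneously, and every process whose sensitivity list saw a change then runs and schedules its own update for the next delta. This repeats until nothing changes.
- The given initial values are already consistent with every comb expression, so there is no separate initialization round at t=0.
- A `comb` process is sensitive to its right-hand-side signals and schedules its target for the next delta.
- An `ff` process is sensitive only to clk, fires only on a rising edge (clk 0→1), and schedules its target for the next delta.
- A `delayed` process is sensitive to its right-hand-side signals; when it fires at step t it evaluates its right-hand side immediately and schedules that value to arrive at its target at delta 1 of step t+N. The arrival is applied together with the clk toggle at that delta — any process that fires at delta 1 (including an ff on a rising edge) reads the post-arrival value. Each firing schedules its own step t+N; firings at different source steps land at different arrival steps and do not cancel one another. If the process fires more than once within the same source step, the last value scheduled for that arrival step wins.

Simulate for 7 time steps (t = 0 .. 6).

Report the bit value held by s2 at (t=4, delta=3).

1

[bits: s2,clk,s1,s0]
t=0: Δ0=0011 Δ1=0111 Δ2=1111 Δ3=1101 | 3Δ
t=1: Δ0=1101 Δ1=1001 | 1Δ
t=2: Δ0=1001 Δ1=1101 Δ2=0101 Δ3=0111 | 3Δ
t=3: Δ0=0111 Δ1=0011 | 1Δ
t=4: Δ0=0011 Δ1=0111 Δ2=1111 Δ3=1101 | 3Δ
t=5: Δ0=1101 Δ1=1001 | 1Δ
t=6: Δ0=1001 Δ1=1101 Δ2=0101 Δ3=0111 | 3Δ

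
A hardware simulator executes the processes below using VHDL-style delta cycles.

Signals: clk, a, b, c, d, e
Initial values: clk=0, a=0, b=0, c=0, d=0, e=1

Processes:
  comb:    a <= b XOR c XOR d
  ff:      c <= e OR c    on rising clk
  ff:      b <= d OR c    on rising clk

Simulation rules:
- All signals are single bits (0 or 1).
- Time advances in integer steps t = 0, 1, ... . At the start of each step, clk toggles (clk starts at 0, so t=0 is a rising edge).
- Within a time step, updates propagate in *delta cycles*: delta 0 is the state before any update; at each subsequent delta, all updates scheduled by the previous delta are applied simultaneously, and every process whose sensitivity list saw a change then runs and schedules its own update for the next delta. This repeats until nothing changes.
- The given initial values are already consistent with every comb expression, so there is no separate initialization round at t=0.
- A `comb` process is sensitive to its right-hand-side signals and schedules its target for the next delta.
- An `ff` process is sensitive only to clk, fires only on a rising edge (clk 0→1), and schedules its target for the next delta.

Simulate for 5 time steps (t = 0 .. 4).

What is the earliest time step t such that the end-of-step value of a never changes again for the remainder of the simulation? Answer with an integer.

t=0 Δ0: clk=0 d=0 b=0 c=0 a=0 e=1
  Δ1: clk:0→1
  Δ2: c:0→1
  Δ3: a:0→1
  (3Δ to stable)
t=1 Δ0: clk=1 d=0 b=0 c=1 a=1 e=1
  Δ1: clk:1→0
  (1Δ to stable)
t=2 Δ0: clk=0 d=0 b=0 c=1 a=1 e=1
  Δ1: clk:0→1
  Δ2: b:0→1
  Δ3: a:1→0
  (3Δ to stable)
t=3 Δ0: clk=1 d=0 b=1 c=1 a=0 e=1
  Δ1: clk:1→0
  (1Δ to stable)
t=4 Δ0: clk=0 d=0 b=1 c=1 a=0 e=1
  Δ1: clk:0→1
  (1Δ to stable)

2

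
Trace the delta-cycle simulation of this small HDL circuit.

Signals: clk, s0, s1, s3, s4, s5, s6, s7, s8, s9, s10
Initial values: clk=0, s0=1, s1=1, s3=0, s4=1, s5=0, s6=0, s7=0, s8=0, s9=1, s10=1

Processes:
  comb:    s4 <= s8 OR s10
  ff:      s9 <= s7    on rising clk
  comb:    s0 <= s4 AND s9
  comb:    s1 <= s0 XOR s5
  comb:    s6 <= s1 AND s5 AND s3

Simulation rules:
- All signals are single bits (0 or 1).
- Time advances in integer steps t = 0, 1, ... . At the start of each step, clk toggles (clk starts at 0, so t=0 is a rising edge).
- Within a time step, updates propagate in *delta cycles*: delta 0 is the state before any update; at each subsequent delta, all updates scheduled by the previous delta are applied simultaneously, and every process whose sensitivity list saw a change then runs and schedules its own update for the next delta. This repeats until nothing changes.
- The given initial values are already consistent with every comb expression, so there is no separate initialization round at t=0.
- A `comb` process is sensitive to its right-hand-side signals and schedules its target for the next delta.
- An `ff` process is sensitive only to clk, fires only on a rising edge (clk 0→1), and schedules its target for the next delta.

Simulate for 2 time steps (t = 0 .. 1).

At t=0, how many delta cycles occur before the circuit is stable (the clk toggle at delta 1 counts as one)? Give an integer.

4

t=0 Δ0: s4=1 s5=0 s8=0 s9=1 s10=1 clk=0 s0=1 s1=1 s7=0 s6=0 s3=0
  Δ1: clk:0→1
  Δ2: s9:1→0
  Δ3: s0:1→0
  Δ4: s1:1→0
  (4Δ to stable)
t=1 Δ0: s4=1 s5=0 s8=0 s9=0 s10=1 clk=1 s0=0 s1=0 s7=0 s6=0 s3=0
  Δ1: clk:1→0
  (1Δ to stable)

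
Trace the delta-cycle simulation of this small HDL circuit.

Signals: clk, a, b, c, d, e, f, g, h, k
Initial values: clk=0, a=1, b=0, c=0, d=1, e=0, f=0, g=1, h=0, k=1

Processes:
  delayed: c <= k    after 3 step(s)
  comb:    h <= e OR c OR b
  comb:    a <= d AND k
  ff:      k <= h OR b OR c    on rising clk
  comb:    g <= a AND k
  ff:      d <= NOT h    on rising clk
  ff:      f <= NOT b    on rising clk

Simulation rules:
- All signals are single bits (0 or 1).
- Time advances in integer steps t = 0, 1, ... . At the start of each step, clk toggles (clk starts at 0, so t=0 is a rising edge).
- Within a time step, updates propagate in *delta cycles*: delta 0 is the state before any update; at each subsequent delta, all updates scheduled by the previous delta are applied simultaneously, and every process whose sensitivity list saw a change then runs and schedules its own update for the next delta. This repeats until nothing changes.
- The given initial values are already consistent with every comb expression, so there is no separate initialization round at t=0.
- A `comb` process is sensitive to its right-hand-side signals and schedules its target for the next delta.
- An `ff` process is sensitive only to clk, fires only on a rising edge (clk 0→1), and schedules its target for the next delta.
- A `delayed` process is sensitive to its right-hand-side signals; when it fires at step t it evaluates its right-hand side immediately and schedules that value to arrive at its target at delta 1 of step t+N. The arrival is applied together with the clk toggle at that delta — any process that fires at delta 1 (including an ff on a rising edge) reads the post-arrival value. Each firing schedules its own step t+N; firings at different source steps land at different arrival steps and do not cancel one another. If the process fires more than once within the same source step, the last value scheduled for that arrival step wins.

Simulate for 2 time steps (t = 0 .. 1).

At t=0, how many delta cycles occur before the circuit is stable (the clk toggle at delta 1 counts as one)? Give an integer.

3

t0.Δ0 g=1 d=1 a=1 e=0 b=0 c=0 h=0 k=1 clk=0 f=0
t0.Δ1 g=1 d=1 a=1 e=0 b=0 c=0 h=0 k=1 clk=1 f=0
t0.Δ2 g=1 d=1 a=1 e=0 b=0 c=0 h=0 k=0 clk=1 f=1
t0.Δ3 g=0 d=1 a=0 e=0 b=0 c=0 h=0 k=0 clk=1 f=1
t1.Δ0 g=0 d=1 a=0 e=0 b=0 c=0 h=0 k=0 clk=1 f=1
t1.Δ1 g=0 d=1 a=0 e=0 b=0 c=0 h=0 k=0 clk=0 f=1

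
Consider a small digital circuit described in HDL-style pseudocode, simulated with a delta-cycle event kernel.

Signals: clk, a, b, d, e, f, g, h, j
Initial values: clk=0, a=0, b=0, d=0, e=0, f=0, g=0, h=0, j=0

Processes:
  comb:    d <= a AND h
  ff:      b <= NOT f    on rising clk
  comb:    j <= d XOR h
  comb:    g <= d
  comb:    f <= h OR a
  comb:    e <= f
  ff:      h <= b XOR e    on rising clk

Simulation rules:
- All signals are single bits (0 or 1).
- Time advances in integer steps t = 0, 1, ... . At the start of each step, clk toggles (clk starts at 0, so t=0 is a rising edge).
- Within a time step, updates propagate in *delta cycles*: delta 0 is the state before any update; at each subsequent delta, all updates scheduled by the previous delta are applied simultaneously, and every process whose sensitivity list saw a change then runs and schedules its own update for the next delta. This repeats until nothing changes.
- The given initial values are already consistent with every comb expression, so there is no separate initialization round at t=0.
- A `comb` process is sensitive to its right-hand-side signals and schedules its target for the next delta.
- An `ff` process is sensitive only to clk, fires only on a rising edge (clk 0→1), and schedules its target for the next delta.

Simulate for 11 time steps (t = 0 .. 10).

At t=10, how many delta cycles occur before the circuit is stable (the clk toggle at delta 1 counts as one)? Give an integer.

4

t0.Δ0 b=0 d=0 h=0 g=0 a=0 f=0 clk=0 e=0 j=0
t0.Δ1 b=0 d=0 h=0 g=0 a=0 f=0 clk=1 e=0 j=0
t0.Δ2 b=1 d=0 h=0 g=0 a=0 f=0 clk=1 e=0 j=0
t1.Δ0 b=1 d=0 h=0 g=0 a=0 f=0 clk=1 e=0 j=0
t1.Δ1 b=1 d=0 h=0 g=0 a=0 f=0 clk=0 e=0 j=0
t2.Δ0 b=1 d=0 h=0 g=0 a=0 f=0 clk=0 e=0 j=0
t2.Δ1 b=1 d=0 h=0 g=0 a=0 f=0 clk=1 e=0 j=0
t2.Δ2 b=1 d=0 h=1 g=0 a=0 f=0 clk=1 e=0 j=0
t2.Δ3 b=1 d=0 h=1 g=0 a=0 f=1 clk=1 e=0 j=1
t2.Δ4 b=1 d=0 h=1 g=0 a=0 f=1 clk=1 e=1 j=1
t3.Δ0 b=1 d=0 h=1 g=0 a=0 f=1 clk=1 e=1 j=1
t3.Δ1 b=1 d=0 h=1 g=0 a=0 f=1 clk=0 e=1 j=1
t4.Δ0 b=1 d=0 h=1 g=0 a=0 f=1 clk=0 e=1 j=1
t4.Δ1 b=1 d=0 h=1 g=0 a=0 f=1 clk=1 e=1 j=1
t4.Δ2 b=0 d=0 h=0 g=0 a=0 f=1 clk=1 e=1 j=1
t4.Δ3 b=0 d=0 h=0 g=0 a=0 f=0 clk=1 e=1 j=0
t4.Δ4 b=0 d=0 h=0 g=0 a=0 f=0 clk=1 e=0 j=0
t5.Δ0 b=0 d=0 h=0 g=0 a=0 f=0 clk=1 e=0 j=0
t5.Δ1 b=0 d=0 h=0 g=0 a=0 f=0 clk=0 e=0 j=0
t6.Δ0 b=0 d=0 h=0 g=0 a=0 f=0 clk=0 e=0 j=0
t6.Δ1 b=0 d=0 h=0 g=0 a=0 f=0 clk=1 e=0 j=0
t6.Δ2 b=1 d=0 h=0 g=0 a=0 f=0 clk=1 e=0 j=0
t7.Δ0 b=1 d=0 h=0 g=0 a=0 f=0 clk=1 e=0 j=0
t7.Δ1 b=1 d=0 h=0 g=0 a=0 f=0 clk=0 e=0 j=0
t8.Δ0 b=1 d=0 h=0 g=0 a=0 f=0 clk=0 e=0 j=0
t8.Δ1 b=1 d=0 h=0 g=0 a=0 f=0 clk=1 e=0 j=0
t8.Δ2 b=1 d=0 h=1 g=0 a=0 f=0 clk=1 e=0 j=0
t8.Δ3 b=1 d=0 h=1 g=0 a=0 f=1 clk=1 e=0 j=1
t8.Δ4 b=1 d=0 h=1 g=0 a=0 f=1 clk=1 e=1 j=1
t9.Δ0 b=1 d=0 h=1 g=0 a=0 f=1 clk=1 e=1 j=1
t9.Δ1 b=1 d=0 h=1 g=0 a=0 f=1 clk=0 e=1 j=1
t10.Δ0 b=1 d=0 h=1 g=0 a=0 f=1 clk=0 e=1 j=1
t10.Δ1 b=1 d=0 h=1 g=0 a=0 f=1 clk=1 e=1 j=1
t10.Δ2 b=0 d=0 h=0 g=0 a=0 f=1 clk=1 e=1 j=1
t10.Δ3 b=0 d=0 h=0 g=0 a=0 f=0 clk=1 e=1 j=0
t10.Δ4 b=0 d=0 h=0 g=0 a=0 f=0 clk=1 e=0 j=0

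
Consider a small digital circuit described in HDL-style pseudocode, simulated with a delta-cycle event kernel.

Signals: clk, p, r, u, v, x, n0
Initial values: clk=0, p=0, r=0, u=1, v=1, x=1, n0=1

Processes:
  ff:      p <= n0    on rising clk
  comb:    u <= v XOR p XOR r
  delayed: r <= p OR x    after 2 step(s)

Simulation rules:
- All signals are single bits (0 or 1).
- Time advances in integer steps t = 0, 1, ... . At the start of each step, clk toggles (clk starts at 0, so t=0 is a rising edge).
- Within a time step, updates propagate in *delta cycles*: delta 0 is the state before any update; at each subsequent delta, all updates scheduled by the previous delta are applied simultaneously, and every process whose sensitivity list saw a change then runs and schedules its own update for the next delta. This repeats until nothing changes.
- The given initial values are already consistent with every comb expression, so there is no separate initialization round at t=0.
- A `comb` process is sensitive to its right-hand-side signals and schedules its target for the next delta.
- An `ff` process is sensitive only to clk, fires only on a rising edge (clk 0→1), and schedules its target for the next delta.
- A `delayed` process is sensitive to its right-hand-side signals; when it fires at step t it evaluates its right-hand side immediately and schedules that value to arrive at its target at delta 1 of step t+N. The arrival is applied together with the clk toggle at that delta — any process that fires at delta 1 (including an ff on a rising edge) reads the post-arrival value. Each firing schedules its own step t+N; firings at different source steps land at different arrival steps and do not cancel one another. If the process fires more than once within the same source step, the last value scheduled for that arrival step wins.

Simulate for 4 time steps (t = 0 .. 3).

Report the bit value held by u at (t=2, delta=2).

t0.Δ0 n0=1 p=0 v=1 u=1 r=0 x=1 clk=0
t0.Δ1 n0=1 p=0 v=1 u=1 r=0 x=1 clk=1
t0.Δ2 n0=1 p=1 v=1 u=1 r=0 x=1 clk=1
t0.Δ3 n0=1 p=1 v=1 u=0 r=0 x=1 clk=1
t1.Δ0 n0=1 p=1 v=1 u=0 r=0 x=1 clk=1
t1.Δ1 n0=1 p=1 v=1 u=0 r=0 x=1 clk=0
t2.Δ0 n0=1 p=1 v=1 u=0 r=0 x=1 clk=0
t2.Δ1 n0=1 p=1 v=1 u=0 r=1 x=1 clk=1
t2.Δ2 n0=1 p=1 v=1 u=1 r=1 x=1 clk=1
t3.Δ0 n0=1 p=1 v=1 u=1 r=1 x=1 clk=1
t3.Δ1 n0=1 p=1 v=1 u=1 r=1 x=1 clk=0

1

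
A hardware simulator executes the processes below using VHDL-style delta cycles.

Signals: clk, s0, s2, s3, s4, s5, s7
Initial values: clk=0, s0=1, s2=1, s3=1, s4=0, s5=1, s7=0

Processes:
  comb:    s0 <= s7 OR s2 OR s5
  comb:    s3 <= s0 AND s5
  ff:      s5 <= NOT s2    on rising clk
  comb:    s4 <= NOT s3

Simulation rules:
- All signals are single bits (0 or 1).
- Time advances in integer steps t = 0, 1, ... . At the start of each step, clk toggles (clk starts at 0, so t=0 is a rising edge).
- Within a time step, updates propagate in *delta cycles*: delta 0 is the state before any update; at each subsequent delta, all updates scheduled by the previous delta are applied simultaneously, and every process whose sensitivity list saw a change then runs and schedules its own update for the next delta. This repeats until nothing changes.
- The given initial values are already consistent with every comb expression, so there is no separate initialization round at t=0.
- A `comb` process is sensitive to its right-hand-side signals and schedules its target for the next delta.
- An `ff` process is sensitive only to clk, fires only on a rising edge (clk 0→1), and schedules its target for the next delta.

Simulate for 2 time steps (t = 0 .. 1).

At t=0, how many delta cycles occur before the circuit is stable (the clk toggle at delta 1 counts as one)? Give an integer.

[bits: s4,s2,s3,s7,s5,clk,s0]
t=0: Δ0=0110101 Δ1=0110111 Δ2=0110011 Δ3=0100011 Δ4=1100011 | 4Δ
t=1: Δ0=1100011 Δ1=1100001 | 1Δ

4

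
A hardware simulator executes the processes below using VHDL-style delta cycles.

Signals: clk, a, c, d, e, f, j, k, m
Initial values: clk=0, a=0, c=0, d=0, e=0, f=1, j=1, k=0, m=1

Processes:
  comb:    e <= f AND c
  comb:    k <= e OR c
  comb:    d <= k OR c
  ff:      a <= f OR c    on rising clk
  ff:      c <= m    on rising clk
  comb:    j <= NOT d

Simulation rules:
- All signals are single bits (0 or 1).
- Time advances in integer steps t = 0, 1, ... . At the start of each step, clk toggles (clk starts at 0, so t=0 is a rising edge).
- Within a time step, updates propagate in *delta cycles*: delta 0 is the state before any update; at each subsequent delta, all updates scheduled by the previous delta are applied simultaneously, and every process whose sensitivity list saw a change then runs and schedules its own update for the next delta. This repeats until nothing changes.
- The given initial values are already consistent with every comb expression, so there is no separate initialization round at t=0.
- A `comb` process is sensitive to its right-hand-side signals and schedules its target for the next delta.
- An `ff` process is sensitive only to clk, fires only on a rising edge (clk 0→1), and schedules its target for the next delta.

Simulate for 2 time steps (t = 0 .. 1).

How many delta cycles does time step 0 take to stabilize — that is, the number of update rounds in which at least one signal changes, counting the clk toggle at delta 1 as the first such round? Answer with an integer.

t=0 Δ0: d=0 c=0 k=0 m=1 a=0 e=0 f=1 clk=0 j=1
  Δ1: clk:0→1
  Δ2: c:0→1, a:0→1
  Δ3: d:0→1, k:0→1, e:0→1
  Δ4: j:1→0
  (4Δ to stable)
t=1 Δ0: d=1 c=1 k=1 m=1 a=1 e=1 f=1 clk=1 j=0
  Δ1: clk:1→0
  (1Δ to stable)

4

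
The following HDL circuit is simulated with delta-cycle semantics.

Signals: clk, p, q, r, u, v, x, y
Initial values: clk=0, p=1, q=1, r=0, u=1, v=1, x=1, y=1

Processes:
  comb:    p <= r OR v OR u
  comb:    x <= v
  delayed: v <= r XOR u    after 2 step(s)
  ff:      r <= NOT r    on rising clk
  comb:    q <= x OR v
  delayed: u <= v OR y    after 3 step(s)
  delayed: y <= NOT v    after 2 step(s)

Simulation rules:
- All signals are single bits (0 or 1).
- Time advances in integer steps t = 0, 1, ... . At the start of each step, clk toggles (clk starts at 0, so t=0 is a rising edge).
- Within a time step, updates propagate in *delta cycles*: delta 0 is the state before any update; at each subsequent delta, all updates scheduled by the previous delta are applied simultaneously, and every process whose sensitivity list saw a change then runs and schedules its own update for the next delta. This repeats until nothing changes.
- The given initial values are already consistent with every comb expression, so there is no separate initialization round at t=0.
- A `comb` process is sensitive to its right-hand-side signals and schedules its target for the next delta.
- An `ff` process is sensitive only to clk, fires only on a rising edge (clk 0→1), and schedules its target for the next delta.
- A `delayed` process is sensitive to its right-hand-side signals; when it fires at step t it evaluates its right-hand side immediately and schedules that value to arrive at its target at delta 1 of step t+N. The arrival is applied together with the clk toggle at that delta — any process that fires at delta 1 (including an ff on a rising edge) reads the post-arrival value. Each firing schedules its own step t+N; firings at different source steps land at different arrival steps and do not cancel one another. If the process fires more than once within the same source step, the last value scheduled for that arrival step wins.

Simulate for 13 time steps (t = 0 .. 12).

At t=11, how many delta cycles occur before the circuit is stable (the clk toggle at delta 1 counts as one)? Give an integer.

t0.Δ0 x=1 clk=0 r=0 y=1 q=1 u=1 v=1 p=1
t0.Δ1 x=1 clk=1 r=0 y=1 q=1 u=1 v=1 p=1
t0.Δ2 x=1 clk=1 r=1 y=1 q=1 u=1 v=1 p=1
t1.Δ0 x=1 clk=1 r=1 y=1 q=1 u=1 v=1 p=1
t1.Δ1 x=1 clk=0 r=1 y=1 q=1 u=1 v=1 p=1
t2.Δ0 x=1 clk=0 r=1 y=1 q=1 u=1 v=1 p=1
t2.Δ1 x=1 clk=1 r=1 y=1 q=1 u=1 v=0 p=1
t2.Δ2 x=0 clk=1 r=0 y=1 q=1 u=1 v=0 p=1
t2.Δ3 x=0 clk=1 r=0 y=1 q=0 u=1 v=0 p=1
t3.Δ0 x=0 clk=1 r=0 y=1 q=0 u=1 v=0 p=1
t3.Δ1 x=0 clk=0 r=0 y=1 q=0 u=1 v=0 p=1
t4.Δ0 x=0 clk=0 r=0 y=1 q=0 u=1 v=0 p=1
t4.Δ1 x=0 clk=1 r=0 y=1 q=0 u=1 v=1 p=1
t4.Δ2 x=1 clk=1 r=1 y=1 q=1 u=1 v=1 p=1
t5.Δ0 x=1 clk=1 r=1 y=1 q=1 u=1 v=1 p=1
t5.Δ1 x=1 clk=0 r=1 y=1 q=1 u=1 v=1 p=1
t6.Δ0 x=1 clk=0 r=1 y=1 q=1 u=1 v=1 p=1
t6.Δ1 x=1 clk=1 r=1 y=0 q=1 u=1 v=0 p=1
t6.Δ2 x=0 clk=1 r=0 y=0 q=1 u=1 v=0 p=1
t6.Δ3 x=0 clk=1 r=0 y=0 q=0 u=1 v=0 p=1
t7.Δ0 x=0 clk=1 r=0 y=0 q=0 u=1 v=0 p=1
t7.Δ1 x=0 clk=0 r=0 y=0 q=0 u=1 v=0 p=1
t8.Δ0 x=0 clk=0 r=0 y=0 q=0 u=1 v=0 p=1
t8.Δ1 x=0 clk=1 r=0 y=1 q=0 u=1 v=1 p=1
t8.Δ2 x=1 clk=1 r=1 y=1 q=1 u=1 v=1 p=1
t9.Δ0 x=1 clk=1 r=1 y=1 q=1 u=1 v=1 p=1
t9.Δ1 x=1 clk=0 r=1 y=1 q=1 u=0 v=1 p=1
t10.Δ0 x=1 clk=0 r=1 y=1 q=1 u=0 v=1 p=1
t10.Δ1 x=1 clk=1 r=1 y=0 q=1 u=0 v=0 p=1
t10.Δ2 x=0 clk=1 r=0 y=0 q=1 u=0 v=0 p=1
t10.Δ3 x=0 clk=1 r=0 y=0 q=0 u=0 v=0 p=0
t11.Δ0 x=0 clk=1 r=0 y=0 q=0 u=0 v=0 p=0
t11.Δ1 x=0 clk=0 r=0 y=0 q=0 u=1 v=1 p=0
t11.Δ2 x=1 clk=0 r=0 y=0 q=1 u=1 v=1 p=1
t12.Δ0 x=1 clk=0 r=0 y=0 q=1 u=1 v=1 p=1
t12.Δ1 x=1 clk=1 r=0 y=1 q=1 u=1 v=0 p=1
t12.Δ2 x=0 clk=1 r=1 y=1 q=1 u=1 v=0 p=1
t12.Δ3 x=0 clk=1 r=1 y=1 q=0 u=1 v=0 p=1

2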